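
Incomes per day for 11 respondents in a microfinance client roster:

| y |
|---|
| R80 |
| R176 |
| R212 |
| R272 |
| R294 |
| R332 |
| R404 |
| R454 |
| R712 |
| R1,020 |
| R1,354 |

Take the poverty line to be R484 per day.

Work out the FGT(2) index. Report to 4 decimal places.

Below the line: R80, R176, R212, R272, R294, R332, R404, R454 (q = 8 of N = 11).
Relative gaps: (484−80)/484 = 0.8347; (484−176)/484 = 0.6364; (484−212)/484 = 0.5620; (484−272)/484 = 0.4380; (484−294)/484 = 0.3926; (484−332)/484 = 0.3140; (484−404)/484 = 0.1653; (484−454)/484 = 0.0620.
Squared: 0.6967; 0.4050; 0.3158; 0.1919; 0.1541; 0.0986; 0.0273; 0.0038.
Sum = 1.893279; P₂ = 1.893279 / 11 = 0.1721.

0.1721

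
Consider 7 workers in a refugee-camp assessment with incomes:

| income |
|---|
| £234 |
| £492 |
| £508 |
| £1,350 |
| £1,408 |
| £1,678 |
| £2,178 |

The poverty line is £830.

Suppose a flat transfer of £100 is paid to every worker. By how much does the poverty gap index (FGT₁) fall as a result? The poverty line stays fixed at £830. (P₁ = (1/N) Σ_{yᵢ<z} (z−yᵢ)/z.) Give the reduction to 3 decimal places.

0.052

Before: below the line — £234, £492, £508; poverty gap index (FGT₁) = 0.21618.
After the £100 transfer: below the line — £334, £592, £608; poverty gap index (FGT₁) = 0.16454.
Reduction = 0.21618 − 0.16454 = 0.052.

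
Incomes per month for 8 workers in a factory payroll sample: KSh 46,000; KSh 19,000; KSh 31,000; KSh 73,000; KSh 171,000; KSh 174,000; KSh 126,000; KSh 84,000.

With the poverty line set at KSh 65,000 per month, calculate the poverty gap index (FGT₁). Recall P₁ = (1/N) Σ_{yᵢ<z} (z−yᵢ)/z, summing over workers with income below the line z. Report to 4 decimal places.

Poor units: KSh 19,000, KSh 31,000, KSh 46,000 (q = 3 of N = 8).
Gap ratios (z−y)/z: (65000−19000)/65000 = 0.7077; (65000−31000)/65000 = 0.5231; (65000−46000)/65000 = 0.2923.
Σ = 1.523077. Dividing by the full population N = 8 gives P₁ = 0.1904.

0.1904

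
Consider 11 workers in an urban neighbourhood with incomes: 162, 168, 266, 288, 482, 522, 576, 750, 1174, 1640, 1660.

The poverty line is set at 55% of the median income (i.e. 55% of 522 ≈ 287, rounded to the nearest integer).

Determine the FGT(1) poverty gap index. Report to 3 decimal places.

Below z: 162, 168, 266 (q = 3 of N = 11).
Shortfall ratios: (287−162)/287 = 0.4355; (287−168)/287 = 0.4146; (287−266)/287 = 0.0732.
Σ = 0.923345. Dividing by the full population N = 11 gives P₁ = 0.084.

0.084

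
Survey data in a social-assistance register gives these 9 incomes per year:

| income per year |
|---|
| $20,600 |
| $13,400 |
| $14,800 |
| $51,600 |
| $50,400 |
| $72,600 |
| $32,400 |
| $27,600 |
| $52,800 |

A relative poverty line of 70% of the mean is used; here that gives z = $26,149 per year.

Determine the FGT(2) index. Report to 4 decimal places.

Below the line: $13,400, $14,800, $20,600 (q = 3 of N = 9).
Normalized shortfalls: (26149−13400)/26149 = 0.4876; (26149−14800)/26149 = 0.4340; (26149−20600)/26149 = 0.2122.
Squared: 0.2377; 0.1884; 0.0450.
Sum = 0.471106; P₂ = 0.471106 / 9 = 0.0523.

0.0523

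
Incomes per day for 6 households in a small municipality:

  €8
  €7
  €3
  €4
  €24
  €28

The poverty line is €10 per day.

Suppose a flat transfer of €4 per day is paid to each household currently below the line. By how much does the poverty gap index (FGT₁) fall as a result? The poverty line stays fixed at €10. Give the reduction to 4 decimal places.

Before: below the line — €3, €4, €7, €8; poverty gap index (FGT₁) = 0.300000.
After the €4 transfer: below the line — €7, €8; poverty gap index (FGT₁) = 0.083333.
Reduction = 0.300000 − 0.083333 = 0.2167.

0.2167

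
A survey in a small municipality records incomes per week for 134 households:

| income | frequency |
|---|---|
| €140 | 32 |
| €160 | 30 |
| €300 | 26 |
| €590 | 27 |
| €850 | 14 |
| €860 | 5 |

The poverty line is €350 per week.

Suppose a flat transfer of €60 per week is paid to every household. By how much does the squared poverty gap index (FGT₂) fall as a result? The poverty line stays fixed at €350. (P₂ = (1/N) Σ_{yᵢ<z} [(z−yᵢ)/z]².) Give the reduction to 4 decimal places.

0.0812

Before: below the line — 32×€140, 30×€160, 26×€300; squared poverty gap index (FGT₂) = 0.155906.
After the €60 transfer: below the line — 32×€200, 30×€220; squared poverty gap index (FGT₂) = 0.074749.
Reduction = 0.155906 − 0.074749 = 0.0812.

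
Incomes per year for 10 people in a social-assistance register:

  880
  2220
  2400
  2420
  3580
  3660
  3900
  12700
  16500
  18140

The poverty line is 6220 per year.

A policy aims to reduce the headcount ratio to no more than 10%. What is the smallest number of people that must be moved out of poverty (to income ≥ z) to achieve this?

7 of the 10 people are poor, so H = 7/10 = 0.700.
A headcount ratio of at most 10% allows at most ⌊0.10 × 10⌋ = 1 poor people.
So at least 7 − 1 = 6 must be lifted.

6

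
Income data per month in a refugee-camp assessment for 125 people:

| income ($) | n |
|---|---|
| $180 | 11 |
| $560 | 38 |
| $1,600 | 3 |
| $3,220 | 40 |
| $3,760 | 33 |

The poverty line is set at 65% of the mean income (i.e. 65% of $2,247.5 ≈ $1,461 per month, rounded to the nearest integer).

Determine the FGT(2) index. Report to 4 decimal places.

0.1833

Incomes under z: 11×$180, 38×$560 (q = 49 of N = 125).
Normalized shortfalls: (1461−180)/1461 = 0.8768 (×11); (1461−560)/1461 = 0.6167 (×38).
Squared: 0.7688 (×11); 0.3803 (×38).
Sum = 22.908657; P₂ = 22.908657 / 125 = 0.1833.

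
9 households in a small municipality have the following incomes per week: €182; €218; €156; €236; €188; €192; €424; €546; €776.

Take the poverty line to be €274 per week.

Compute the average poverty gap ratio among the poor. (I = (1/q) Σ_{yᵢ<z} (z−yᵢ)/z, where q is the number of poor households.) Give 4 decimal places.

Below z: €156, €182, €188, €192, €218, €236 (q = 6 of N = 9).
Relative gaps: 0.4307, 0.3358, 0.3139, 0.2993, 0.2044, 0.1387; sum = 1.722628.
I averages over the q = 6 poor units only: 1.722628 / 6 = 0.2871.

0.2871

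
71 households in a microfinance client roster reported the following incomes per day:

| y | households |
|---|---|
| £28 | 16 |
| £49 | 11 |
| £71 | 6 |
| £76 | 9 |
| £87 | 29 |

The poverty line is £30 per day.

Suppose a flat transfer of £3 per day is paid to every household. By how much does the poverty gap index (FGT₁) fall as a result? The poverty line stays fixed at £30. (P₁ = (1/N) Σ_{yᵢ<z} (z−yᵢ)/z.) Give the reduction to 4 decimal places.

0.0150

Before: below the line — 16×£28; poverty gap index (FGT₁) = 0.015023.
After the £3 transfer: below the line — none; poverty gap index (FGT₁) = 0.000000.
Reduction = 0.015023 − 0.000000 = 0.0150.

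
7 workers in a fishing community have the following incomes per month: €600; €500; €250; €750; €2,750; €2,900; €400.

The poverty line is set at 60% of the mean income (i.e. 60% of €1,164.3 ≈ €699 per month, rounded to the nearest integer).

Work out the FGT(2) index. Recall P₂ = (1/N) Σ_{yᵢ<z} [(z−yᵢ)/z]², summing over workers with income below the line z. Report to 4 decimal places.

0.0995

Below z: €250, €400, €500, €600 (q = 4 of N = 7).
Gap ratios (z−y)/z: (699−250)/699 = 0.6423; (699−400)/699 = 0.4278; (699−500)/699 = 0.2847; (699−600)/699 = 0.1416.
Squared: 0.4126; 0.1830; 0.0810; 0.0201.
Sum = 0.696691; P₂ = 0.696691 / 7 = 0.0995.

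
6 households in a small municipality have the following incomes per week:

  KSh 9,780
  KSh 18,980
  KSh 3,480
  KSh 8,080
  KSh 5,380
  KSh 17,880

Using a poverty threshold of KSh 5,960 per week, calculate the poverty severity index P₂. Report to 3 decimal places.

Poor units: KSh 3,480, KSh 5,380 (q = 2 of N = 6).
Normalized shortfalls: (5960−3480)/5960 = 0.4161; (5960−5380)/5960 = 0.0973.
Squared: 0.1731; 0.0095.
Sum = 0.182616; P₂ = 0.182616 / 6 = 0.030.

0.030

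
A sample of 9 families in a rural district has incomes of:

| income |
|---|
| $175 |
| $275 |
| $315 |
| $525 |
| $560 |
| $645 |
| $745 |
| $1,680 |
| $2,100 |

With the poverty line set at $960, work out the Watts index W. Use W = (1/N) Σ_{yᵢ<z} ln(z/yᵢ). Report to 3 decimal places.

0.651

Poor units: $175, $275, $315, $525, $560, $645, $745 (q = 7 of N = 9).
ln(z/y) terms: ln(960/175) = 1.7021; ln(960/275) = 1.2502; ln(960/315) = 1.1144; ln(960/525) = 0.6035; ln(960/560) = 0.5390; ln(960/645) = 0.3977; ln(960/745) = 0.2535.
W = 5.860434 / 9 = 0.651.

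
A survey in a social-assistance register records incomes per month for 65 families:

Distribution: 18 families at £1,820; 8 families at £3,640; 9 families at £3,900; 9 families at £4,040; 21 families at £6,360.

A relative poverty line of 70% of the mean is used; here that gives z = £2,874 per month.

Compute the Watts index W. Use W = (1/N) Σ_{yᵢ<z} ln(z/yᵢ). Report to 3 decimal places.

0.127

Below the line: 18×£1,820 (q = 18 of N = 65).
ln(z/y) terms: ln(2874/1820) = 0.4569 (×18).
W = 8.223629 / 65 = 0.127.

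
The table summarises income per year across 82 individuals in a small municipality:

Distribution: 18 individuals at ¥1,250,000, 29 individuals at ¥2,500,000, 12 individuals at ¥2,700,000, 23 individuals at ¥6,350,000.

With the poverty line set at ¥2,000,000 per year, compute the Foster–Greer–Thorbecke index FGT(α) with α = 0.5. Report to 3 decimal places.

Below the line: 18×¥1,250,000 (q = 18 of N = 82).
Normalized shortfalls: (2000000−1250000)/2000000 = 0.3750 (×18).
Raised to α = 0.5: 0.61237 (×18).
Sum = 11.022704; FGT(0.5) = 11.022704 / 82 = 0.134.

0.134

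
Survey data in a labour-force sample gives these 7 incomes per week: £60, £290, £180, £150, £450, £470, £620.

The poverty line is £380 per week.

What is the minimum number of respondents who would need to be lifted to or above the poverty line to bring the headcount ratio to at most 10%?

4

Currently q = 4 of N = 7 are below the line (H = 0.571).
A headcount ratio of at most 10% allows at most ⌊0.10 × 7⌋ = 0 poor respondents.
So at least 4 − 0 = 4 must be lifted.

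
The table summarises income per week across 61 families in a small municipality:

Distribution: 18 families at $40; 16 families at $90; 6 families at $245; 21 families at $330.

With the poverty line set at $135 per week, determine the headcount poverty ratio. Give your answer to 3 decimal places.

34 of the 61 families have income below $135.
H = 34/61 = 0.557.

0.557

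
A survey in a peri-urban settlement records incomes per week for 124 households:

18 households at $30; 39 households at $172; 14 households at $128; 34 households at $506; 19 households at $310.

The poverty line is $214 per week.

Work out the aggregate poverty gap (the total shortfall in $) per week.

$6,154

Incomes under z: 18×$30, 14×$128, 39×$172 (q = 71 of N = 124).
Individual gaps: 18×(214−30) = 3312; 14×(214−128) = 1204; 39×(214−172) = 1638.
Aggregate gap = $6,154.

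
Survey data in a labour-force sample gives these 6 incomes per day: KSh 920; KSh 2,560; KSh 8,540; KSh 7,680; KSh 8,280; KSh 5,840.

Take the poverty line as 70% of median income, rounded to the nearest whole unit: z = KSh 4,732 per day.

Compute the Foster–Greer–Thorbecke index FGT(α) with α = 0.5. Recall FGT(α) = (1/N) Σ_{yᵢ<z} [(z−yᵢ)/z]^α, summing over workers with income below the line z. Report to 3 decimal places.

0.263

Below the line: KSh 920, KSh 2,560 (q = 2 of N = 6).
Relative gaps: (4732−920)/4732 = 0.8056; (4732−2560)/4732 = 0.4590.
Raised to α = 0.5: 0.89754; 0.67750.
Sum = 1.575038; FGT(0.5) = 1.575038 / 6 = 0.263.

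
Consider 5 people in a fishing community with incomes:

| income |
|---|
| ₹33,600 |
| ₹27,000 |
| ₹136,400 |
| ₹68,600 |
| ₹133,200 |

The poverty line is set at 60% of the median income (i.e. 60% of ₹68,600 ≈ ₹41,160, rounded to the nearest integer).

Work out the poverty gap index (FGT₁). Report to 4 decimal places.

0.1055

Poor units: ₹27,000, ₹33,600 (q = 2 of N = 5).
Gap ratios (z−y)/z: (41160−27000)/41160 = 0.3440; (41160−33600)/41160 = 0.1837.
Σ = 0.527697. Dividing by the full population N = 5 gives P₁ = 0.1055.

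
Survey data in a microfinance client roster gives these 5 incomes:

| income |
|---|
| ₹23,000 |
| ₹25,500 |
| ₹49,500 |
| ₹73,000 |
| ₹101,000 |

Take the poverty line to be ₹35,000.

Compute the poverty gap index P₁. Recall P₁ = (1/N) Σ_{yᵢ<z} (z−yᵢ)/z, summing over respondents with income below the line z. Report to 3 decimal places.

Incomes under z: ₹23,000, ₹25,500 (q = 2 of N = 5).
Normalized shortfalls: (35000−23000)/35000 = 0.3429; (35000−25500)/35000 = 0.2714.
Sum of shortfalls = 0.614286; P₁ averages over all N: 0.614286 / 5 = 0.123.

0.123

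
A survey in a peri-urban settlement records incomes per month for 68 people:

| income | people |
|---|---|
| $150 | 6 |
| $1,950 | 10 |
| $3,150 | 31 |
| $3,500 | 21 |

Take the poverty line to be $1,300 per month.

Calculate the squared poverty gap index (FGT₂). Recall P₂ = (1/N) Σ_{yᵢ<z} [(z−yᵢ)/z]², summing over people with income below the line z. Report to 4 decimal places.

Below the line: 6×$150 (q = 6 of N = 68).
Normalized shortfalls: (1300−150)/1300 = 0.8846 (×6).
Squared: 0.7825 (×6).
Sum = 4.695266; P₂ = 4.695266 / 68 = 0.0690.

0.0690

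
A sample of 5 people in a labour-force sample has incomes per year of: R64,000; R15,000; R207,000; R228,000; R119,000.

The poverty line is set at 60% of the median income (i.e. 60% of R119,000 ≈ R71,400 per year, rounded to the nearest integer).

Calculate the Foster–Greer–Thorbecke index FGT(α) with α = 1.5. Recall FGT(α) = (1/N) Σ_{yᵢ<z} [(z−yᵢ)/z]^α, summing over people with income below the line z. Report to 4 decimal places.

0.1471

Below z: R15,000, R64,000 (q = 2 of N = 5).
Shortfall ratios: (71400−15000)/71400 = 0.7899; (71400−64000)/71400 = 0.1036.
Raised to α = 1.5: 0.70206; 0.03337.
Sum = 0.735421; FGT(1.5) = 0.735421 / 5 = 0.1471.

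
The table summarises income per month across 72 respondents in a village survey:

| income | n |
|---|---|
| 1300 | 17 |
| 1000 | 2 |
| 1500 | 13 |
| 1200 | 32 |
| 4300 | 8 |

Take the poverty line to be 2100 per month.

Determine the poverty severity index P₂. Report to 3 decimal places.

Poor units: 2×1000, 32×1200, 17×1300, 13×1500 (q = 64 of N = 72).
Relative gaps: (2100−1000)/2100 = 0.5238 (×2); (2100−1200)/2100 = 0.4286 (×32); (2100−1300)/2100 = 0.3810 (×17); (2100−1500)/2100 = 0.2857 (×13).
Squared: 0.2744 (×2); 0.1837 (×32); 0.1451 (×17); 0.0816 (×13).
Sum = 9.954649; P₂ = 9.954649 / 72 = 0.138.

0.138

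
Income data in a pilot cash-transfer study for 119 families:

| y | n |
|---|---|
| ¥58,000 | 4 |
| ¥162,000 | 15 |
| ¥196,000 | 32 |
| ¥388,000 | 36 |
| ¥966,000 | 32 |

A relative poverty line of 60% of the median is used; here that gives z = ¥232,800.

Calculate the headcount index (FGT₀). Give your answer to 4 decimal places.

51 of the 119 families have income below ¥232,800.
H = 51/119 = 0.4286.

0.4286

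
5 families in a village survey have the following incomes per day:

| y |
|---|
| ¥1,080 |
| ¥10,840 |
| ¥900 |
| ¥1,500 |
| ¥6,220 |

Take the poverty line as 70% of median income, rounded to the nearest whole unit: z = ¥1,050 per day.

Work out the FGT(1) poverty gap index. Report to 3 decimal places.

0.029

Incomes under z: ¥900 (q = 1 of N = 5).
Gap ratios (z−y)/z: (1050−900)/1050 = 0.1429.
Σ = 0.142857. Dividing by the full population N = 5 gives P₁ = 0.029.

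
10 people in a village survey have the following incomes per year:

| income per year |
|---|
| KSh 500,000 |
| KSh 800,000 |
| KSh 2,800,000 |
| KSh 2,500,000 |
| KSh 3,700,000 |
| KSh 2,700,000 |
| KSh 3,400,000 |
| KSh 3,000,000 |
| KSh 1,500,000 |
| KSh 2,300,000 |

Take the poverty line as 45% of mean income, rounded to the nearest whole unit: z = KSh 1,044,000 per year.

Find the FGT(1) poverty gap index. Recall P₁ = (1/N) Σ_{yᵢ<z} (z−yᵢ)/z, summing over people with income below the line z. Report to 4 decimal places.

Below the line: KSh 500,000, KSh 800,000 (q = 2 of N = 10).
Normalized shortfalls: (1044000−500000)/1044000 = 0.5211; (1044000−800000)/1044000 = 0.2337.
Sum of shortfalls = 0.754789; P₁ averages over all N: 0.754789 / 10 = 0.0755.

0.0755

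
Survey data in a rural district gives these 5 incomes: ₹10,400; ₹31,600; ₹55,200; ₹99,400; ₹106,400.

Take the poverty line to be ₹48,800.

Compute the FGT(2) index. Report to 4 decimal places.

Below the line: ₹10,400, ₹31,600 (q = 2 of N = 5).
Shortfall ratios: (48800−10400)/48800 = 0.7869; (48800−31600)/48800 = 0.3525.
Squared: 0.6192; 0.1242.
Sum = 0.743416; P₂ = 0.743416 / 5 = 0.1487.

0.1487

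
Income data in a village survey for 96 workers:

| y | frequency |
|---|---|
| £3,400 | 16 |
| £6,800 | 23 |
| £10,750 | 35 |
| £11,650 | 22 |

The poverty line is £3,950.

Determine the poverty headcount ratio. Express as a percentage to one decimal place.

16.7%

16 of the 96 workers have income below £3,950.
H = 16/96 = 16.7%.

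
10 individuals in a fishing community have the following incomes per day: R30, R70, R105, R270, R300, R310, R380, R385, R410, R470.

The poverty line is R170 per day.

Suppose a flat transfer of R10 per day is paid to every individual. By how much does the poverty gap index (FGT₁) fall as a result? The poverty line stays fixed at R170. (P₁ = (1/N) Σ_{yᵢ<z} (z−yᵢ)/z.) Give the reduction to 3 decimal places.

0.018

Before: below the line — R30, R70, R105; poverty gap index (FGT₁) = 0.17941.
After the R10 transfer: below the line — R40, R80, R115; poverty gap index (FGT₁) = 0.16176.
Reduction = 0.17941 − 0.16176 = 0.018.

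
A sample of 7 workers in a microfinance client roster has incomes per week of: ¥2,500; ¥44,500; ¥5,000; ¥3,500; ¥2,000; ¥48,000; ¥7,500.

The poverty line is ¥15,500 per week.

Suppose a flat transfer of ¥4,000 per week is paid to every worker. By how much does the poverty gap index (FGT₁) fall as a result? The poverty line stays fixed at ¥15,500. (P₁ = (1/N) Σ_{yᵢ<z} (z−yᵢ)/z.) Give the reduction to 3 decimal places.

Before: below the line — ¥2,000, ¥2,500, ¥3,500, ¥5,000, ¥7,500; poverty gap index (FGT₁) = 0.52535.
After the ¥4,000 transfer: below the line — ¥6,000, ¥6,500, ¥7,500, ¥9,000, ¥11,500; poverty gap index (FGT₁) = 0.34101.
Reduction = 0.52535 − 0.34101 = 0.184.

0.184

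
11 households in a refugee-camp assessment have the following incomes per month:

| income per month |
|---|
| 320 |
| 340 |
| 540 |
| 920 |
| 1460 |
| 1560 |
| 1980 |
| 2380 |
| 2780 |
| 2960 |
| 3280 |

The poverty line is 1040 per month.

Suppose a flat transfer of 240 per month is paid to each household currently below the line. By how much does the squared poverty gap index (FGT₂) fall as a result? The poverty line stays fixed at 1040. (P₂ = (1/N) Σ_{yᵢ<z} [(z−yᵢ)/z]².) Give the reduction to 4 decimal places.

0.0641

Before: below the line — 320, 340, 540, 920; squared poverty gap index (FGT₂) = 0.106980.
After the 240 transfer: below the line — 560, 580, 780; squared poverty gap index (FGT₂) = 0.042832.
Reduction = 0.106980 − 0.042832 = 0.0641.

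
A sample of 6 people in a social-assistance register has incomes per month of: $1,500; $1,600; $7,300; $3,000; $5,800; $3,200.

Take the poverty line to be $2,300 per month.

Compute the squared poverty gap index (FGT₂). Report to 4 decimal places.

0.0356

Poor units: $1,500, $1,600 (q = 2 of N = 6).
Relative gaps: (2300−1500)/2300 = 0.3478; (2300−1600)/2300 = 0.3043.
Squared: 0.1210; 0.0926.
Sum = 0.213611; P₂ = 0.213611 / 6 = 0.0356.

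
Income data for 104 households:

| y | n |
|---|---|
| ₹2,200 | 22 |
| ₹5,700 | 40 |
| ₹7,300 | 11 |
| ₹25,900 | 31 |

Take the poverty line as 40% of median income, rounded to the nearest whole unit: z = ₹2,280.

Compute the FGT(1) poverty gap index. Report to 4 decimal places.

0.0074

Poor units: 22×₹2,200 (q = 22 of N = 104).
Gap ratios (z−y)/z: (2280−2200)/2280 = 0.0351 (×22).
Sum of shortfalls = 0.771930; P₁ averages over all N: 0.771930 / 104 = 0.0074.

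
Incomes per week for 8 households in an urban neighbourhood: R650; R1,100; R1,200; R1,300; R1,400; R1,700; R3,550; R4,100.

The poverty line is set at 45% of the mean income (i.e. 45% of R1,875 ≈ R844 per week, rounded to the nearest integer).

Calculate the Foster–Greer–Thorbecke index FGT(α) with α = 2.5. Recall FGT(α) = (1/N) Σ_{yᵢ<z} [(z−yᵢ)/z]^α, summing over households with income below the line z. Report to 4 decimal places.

Below the line: R650 (q = 1 of N = 8).
Gap ratios (z−y)/z: (844−650)/844 = 0.2299.
Raised to α = 2.5: 0.02533.
Sum = 0.025331; FGT(2.5) = 0.025331 / 8 = 0.0032.

0.0032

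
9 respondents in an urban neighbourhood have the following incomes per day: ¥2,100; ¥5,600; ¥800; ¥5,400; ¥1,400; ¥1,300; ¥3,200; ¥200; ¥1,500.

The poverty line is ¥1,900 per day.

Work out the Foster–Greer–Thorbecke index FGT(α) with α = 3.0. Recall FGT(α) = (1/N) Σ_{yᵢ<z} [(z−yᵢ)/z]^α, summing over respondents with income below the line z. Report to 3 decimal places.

Below the line: ¥200, ¥800, ¥1,300, ¥1,400, ¥1,500 (q = 5 of N = 9).
Shortfall ratios: (1900−200)/1900 = 0.8947; (1900−800)/1900 = 0.5789; (1900−1300)/1900 = 0.3158; (1900−1400)/1900 = 0.2632; (1900−1500)/1900 = 0.2105.
Raised to α = 3.0: 0.71629; 0.19405; 0.03149; 0.01822; 0.00933.
Sum = 0.969383; FGT(3.0) = 0.969383 / 9 = 0.108.

0.108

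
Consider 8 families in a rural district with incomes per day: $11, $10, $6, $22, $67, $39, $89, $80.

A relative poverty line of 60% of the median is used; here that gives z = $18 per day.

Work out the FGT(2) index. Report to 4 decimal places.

0.0992

Below z: $6, $10, $11 (q = 3 of N = 8).
Relative gaps: (18−6)/18 = 0.6667; (18−10)/18 = 0.4444; (18−11)/18 = 0.3889.
Squared: 0.4444; 0.1975; 0.1512.
Sum = 0.793210; P₂ = 0.793210 / 8 = 0.0992.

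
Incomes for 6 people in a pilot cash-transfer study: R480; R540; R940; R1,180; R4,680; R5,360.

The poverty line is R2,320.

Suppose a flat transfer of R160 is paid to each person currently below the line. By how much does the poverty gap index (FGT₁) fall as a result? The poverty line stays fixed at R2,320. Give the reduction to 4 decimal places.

Before: below the line — R480, R540, R940, R1,180; poverty gap index (FGT₁) = 0.441092.
After the R160 transfer: below the line — R640, R700, R1,100, R1,340; poverty gap index (FGT₁) = 0.395115.
Reduction = 0.441092 − 0.395115 = 0.0460.

0.0460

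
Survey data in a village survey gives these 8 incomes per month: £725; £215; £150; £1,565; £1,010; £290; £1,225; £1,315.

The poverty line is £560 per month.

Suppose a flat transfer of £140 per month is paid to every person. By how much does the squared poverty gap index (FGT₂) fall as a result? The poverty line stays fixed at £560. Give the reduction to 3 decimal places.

0.091

Before: below the line — £150, £215, £290; squared poverty gap index (FGT₂) = 0.14350.
After the £140 transfer: below the line — £290, £355, £430; squared poverty gap index (FGT₂) = 0.05255.
Reduction = 0.14350 − 0.05255 = 0.091.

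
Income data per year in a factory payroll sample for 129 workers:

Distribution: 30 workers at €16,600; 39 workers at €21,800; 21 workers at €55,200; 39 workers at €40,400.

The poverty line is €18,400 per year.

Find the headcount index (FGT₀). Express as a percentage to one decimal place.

30 of the 129 workers have income below €18,400.
H = 30/129 = 23.3%.

23.3%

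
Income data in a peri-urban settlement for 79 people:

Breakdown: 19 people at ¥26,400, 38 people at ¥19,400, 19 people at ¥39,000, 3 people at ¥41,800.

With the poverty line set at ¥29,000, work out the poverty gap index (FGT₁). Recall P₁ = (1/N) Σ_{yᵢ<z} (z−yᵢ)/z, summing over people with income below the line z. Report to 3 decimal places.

0.181

Poor units: 38×¥19,400, 19×¥26,400 (q = 57 of N = 79).
Gap ratios (z−y)/z: (29000−19400)/29000 = 0.3310 (×38); (29000−26400)/29000 = 0.0897 (×19).
Sum of shortfalls = 14.282759; P₁ averages over all N: 14.282759 / 79 = 0.181.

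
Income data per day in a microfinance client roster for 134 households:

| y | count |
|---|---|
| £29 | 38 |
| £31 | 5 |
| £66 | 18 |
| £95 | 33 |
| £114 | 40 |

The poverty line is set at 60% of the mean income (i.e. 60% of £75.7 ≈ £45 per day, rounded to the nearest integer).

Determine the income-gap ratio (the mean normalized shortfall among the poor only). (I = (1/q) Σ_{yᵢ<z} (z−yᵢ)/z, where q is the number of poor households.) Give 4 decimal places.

0.3504

Below z: 38×£29, 5×£31 (q = 43 of N = 134).
Shortfall ratios (z−y)/z: 0.3556 (×38), 0.3111 (×5); sum = 15.066667.
The income-gap ratio divides by q (the poor only): 15.066667 / 43 = 0.3504.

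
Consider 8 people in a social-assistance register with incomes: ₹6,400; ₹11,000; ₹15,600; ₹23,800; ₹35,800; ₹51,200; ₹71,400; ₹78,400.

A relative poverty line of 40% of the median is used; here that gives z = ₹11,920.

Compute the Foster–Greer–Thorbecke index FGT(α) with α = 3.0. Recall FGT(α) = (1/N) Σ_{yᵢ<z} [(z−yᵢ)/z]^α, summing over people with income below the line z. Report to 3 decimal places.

0.012

Poor units: ₹6,400, ₹11,000 (q = 2 of N = 8).
Relative gaps: (11920−6400)/11920 = 0.4631; (11920−11000)/11920 = 0.0772.
Raised to α = 3.0: 0.09931; 0.00046.
Sum = 0.099769; FGT(3.0) = 0.099769 / 8 = 0.012.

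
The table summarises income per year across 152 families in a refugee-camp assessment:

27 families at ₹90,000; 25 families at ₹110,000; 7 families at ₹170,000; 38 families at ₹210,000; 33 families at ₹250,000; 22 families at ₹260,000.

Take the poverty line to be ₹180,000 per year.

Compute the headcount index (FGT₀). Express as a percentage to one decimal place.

59 of the 152 families have income below ₹180,000.
H = 59/152 = 38.8%.

38.8%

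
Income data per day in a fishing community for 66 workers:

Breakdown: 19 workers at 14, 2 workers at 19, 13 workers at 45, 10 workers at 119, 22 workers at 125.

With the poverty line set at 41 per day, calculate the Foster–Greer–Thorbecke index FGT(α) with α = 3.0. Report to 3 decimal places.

0.087

Below z: 19×14, 2×19 (q = 21 of N = 66).
Gap ratios (z−y)/z: (41−14)/41 = 0.6585 (×19); (41−19)/41 = 0.5366 (×2).
Raised to α = 3.0: 0.28559 (×19); 0.15450 (×2).
Sum = 5.735161; FGT(3.0) = 5.735161 / 66 = 0.087.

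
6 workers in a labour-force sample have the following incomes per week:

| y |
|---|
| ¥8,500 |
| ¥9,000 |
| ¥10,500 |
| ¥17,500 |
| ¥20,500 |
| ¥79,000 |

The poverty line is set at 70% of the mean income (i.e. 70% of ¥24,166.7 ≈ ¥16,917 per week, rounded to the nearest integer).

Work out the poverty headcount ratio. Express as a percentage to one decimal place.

50.0%

3 of the 6 workers have income below ¥16,917.
H = 3/6 = 50.0%.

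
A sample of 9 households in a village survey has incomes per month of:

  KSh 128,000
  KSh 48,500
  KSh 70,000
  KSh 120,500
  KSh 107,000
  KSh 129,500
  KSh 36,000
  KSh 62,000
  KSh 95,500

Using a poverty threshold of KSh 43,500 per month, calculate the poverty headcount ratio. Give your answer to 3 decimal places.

0.111

1 of the 9 households have income below KSh 43,500.
H = 1/9 = 0.111.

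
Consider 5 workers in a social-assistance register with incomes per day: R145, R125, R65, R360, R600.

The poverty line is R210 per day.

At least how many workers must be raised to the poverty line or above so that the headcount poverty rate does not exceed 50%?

3 of the 5 workers are poor, so H = 3/5 = 0.600.
A headcount ratio of at most 50% allows at most ⌊0.50 × 5⌋ = 2 poor workers.
So at least 3 − 2 = 1 must be lifted.

1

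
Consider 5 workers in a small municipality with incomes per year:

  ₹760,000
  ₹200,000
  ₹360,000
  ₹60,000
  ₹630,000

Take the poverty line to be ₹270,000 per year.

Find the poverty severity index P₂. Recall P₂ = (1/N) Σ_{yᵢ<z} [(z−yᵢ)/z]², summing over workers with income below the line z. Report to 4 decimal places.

Poor units: ₹60,000, ₹200,000 (q = 2 of N = 5).
Shortfall ratios: (270000−60000)/270000 = 0.7778; (270000−200000)/270000 = 0.2593.
Squared: 0.6049; 0.0672.
Sum = 0.672154; P₂ = 0.672154 / 5 = 0.1344.

0.1344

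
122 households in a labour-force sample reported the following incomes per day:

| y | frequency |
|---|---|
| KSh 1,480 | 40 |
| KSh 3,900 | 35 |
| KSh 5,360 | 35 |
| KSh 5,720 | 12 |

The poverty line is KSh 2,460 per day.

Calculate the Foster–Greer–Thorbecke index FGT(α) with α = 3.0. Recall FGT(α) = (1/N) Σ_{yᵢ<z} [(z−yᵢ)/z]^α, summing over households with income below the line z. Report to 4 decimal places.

0.0207

Incomes under z: 40×KSh 1,480 (q = 40 of N = 122).
Relative gaps: (2460−1480)/2460 = 0.3984 (×40).
Raised to α = 3.0: 0.06322 (×40).
Sum = 2.528907; FGT(3.0) = 2.528907 / 122 = 0.0207.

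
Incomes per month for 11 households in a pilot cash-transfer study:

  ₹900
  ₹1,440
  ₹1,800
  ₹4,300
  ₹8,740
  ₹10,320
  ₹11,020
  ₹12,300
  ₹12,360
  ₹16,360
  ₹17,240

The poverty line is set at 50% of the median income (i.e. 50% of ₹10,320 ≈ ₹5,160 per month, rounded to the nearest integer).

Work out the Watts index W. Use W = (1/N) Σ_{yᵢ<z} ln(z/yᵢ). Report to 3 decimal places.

Below z: ₹900, ₹1,440, ₹1,800, ₹4,300 (q = 4 of N = 11).
Log gaps: ln(5160/900) = 1.7463; ln(5160/1440) = 1.2763; ln(5160/1800) = 1.0531; ln(5160/4300) = 0.1823.
W = 4.258062 / 11 = 0.387.

0.387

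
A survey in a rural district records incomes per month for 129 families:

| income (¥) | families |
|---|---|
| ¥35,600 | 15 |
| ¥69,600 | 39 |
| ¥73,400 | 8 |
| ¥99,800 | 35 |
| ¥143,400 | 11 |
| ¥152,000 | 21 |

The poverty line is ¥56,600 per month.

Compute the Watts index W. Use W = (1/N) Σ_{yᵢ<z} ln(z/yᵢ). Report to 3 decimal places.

0.054

Incomes under z: 15×¥35,600 (q = 15 of N = 129).
Log shortfalls: ln(56600/35600) = 0.4637 (×15).
W = 6.954950 / 129 = 0.054.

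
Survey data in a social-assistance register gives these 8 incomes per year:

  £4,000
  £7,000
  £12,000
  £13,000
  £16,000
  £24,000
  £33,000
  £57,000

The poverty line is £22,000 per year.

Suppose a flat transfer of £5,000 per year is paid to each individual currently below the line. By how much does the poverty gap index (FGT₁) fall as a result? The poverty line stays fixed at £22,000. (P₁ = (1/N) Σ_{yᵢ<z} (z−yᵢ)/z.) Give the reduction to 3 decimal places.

Before: below the line — £4,000, £7,000, £12,000, £13,000, £16,000; poverty gap index (FGT₁) = 0.32955.
After the £5,000 transfer: below the line — £9,000, £12,000, £17,000, £18,000, £21,000; poverty gap index (FGT₁) = 0.18750.
Reduction = 0.32955 − 0.18750 = 0.142.

0.142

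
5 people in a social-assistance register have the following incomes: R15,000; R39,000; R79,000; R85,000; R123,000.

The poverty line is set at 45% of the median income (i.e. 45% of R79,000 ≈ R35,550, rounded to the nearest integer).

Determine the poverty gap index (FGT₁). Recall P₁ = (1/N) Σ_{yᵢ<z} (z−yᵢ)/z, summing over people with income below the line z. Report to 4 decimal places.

0.1156

Incomes under z: R15,000 (q = 1 of N = 5).
Normalized shortfalls: (35550−15000)/35550 = 0.5781.
Sum of shortfalls = 0.578059; P₁ averages over all N: 0.578059 / 5 = 0.1156.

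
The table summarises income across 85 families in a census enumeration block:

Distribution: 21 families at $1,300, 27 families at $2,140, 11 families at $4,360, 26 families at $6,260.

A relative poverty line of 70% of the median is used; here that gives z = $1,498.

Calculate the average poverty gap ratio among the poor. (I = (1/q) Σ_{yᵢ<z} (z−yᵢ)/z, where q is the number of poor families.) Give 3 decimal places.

0.132

Incomes under z: 21×$1,300 (q = 21 of N = 85).
Shortfall ratios (z−y)/z: 0.1322 (×21); sum = 2.775701.
The income-gap ratio divides by q (the poor only): 2.775701 / 21 = 0.132.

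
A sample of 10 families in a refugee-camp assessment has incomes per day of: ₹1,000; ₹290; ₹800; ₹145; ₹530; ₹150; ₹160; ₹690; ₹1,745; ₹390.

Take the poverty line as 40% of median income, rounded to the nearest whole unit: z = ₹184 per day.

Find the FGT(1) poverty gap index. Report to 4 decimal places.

0.0527

Poor units: ₹145, ₹150, ₹160 (q = 3 of N = 10).
Normalized shortfalls: (184−145)/184 = 0.2120; (184−150)/184 = 0.1848; (184−160)/184 = 0.1304.
Σ = 0.527174. Dividing by the full population N = 10 gives P₁ = 0.0527.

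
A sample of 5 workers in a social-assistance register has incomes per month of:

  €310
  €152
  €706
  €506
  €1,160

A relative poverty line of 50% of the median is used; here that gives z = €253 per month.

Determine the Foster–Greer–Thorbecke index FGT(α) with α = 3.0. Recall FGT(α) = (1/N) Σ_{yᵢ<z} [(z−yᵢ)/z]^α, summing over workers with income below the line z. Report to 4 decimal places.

Below the line: €152 (q = 1 of N = 5).
Shortfall ratios: (253−152)/253 = 0.3992.
Raised to α = 3.0: 0.06362.
Sum = 0.063621; FGT(3.0) = 0.063621 / 5 = 0.0127.

0.0127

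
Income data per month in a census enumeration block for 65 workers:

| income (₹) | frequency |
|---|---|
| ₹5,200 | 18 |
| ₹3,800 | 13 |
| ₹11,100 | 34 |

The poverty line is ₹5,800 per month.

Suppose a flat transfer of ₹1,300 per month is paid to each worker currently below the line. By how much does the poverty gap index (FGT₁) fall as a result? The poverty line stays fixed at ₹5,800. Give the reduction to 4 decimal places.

0.0735

Before: below the line — 13×₹3,800, 18×₹5,200; poverty gap index (FGT₁) = 0.097613.
After the ₹1,300 transfer: below the line — 13×₹5,100; poverty gap index (FGT₁) = 0.024138.
Reduction = 0.097613 − 0.024138 = 0.0735.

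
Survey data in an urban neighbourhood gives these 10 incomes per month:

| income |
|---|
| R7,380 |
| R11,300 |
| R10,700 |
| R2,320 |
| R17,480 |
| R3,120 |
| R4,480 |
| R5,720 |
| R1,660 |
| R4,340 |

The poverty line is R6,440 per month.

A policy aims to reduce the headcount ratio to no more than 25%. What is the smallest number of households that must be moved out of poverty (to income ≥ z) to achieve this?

4

6 of the 10 households are poor, so H = 6/10 = 0.600.
A headcount ratio of at most 25% allows at most ⌊0.25 × 10⌋ = 2 poor households.
So at least 6 − 2 = 4 must be lifted.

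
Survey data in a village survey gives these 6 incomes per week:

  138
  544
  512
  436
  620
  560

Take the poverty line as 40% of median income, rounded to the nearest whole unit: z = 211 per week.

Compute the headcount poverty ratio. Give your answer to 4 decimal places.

0.1667

1 of the 6 individuals have income below 211.
H = 1/6 = 0.1667.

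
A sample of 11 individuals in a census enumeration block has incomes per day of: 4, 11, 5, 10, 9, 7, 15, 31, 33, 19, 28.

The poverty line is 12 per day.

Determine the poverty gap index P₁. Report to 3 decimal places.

Below z: 4, 5, 7, 9, 10, 11 (q = 6 of N = 11).
Shortfall ratios: (12−4)/12 = 0.6667; (12−5)/12 = 0.5833; (12−7)/12 = 0.4167; (12−9)/12 = 0.2500; (12−10)/12 = 0.1667; (12−11)/12 = 0.0833.
Σ = 2.166667. Dividing by the full population N = 11 gives P₁ = 0.197.

0.197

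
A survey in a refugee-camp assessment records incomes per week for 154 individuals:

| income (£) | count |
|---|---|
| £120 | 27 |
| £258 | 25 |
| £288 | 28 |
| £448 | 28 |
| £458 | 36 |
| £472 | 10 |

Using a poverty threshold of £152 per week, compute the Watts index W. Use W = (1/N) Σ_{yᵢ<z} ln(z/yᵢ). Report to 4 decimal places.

Incomes under z: 27×£120 (q = 27 of N = 154).
ln(z/y) terms: ln(152/120) = 0.2364 (×27).
W = 6.382497 / 154 = 0.0414.

0.0414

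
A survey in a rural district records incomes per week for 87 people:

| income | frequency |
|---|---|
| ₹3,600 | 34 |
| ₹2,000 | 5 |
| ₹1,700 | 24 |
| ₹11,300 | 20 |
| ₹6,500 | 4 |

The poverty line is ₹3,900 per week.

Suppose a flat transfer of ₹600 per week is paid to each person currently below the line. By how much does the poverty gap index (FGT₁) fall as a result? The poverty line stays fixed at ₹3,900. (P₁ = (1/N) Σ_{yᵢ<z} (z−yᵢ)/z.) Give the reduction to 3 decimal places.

0.081

Before: below the line — 24×₹1,700, 5×₹2,000, 34×₹3,600; poverty gap index (FGT₁) = 0.21368.
After the ₹600 transfer: below the line — 24×₹2,300, 5×₹2,600; poverty gap index (FGT₁) = 0.13233.
Reduction = 0.21368 − 0.13233 = 0.081.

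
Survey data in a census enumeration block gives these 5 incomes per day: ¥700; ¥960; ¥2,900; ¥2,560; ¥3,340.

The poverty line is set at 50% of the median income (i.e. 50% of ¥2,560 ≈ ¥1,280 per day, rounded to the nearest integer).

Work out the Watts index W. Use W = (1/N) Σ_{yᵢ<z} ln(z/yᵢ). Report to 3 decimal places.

Below the line: ¥700, ¥960 (q = 2 of N = 5).
Log shortfalls: ln(1280/700) = 0.6035; ln(1280/960) = 0.2877.
W = 0.891217 / 5 = 0.178.

0.178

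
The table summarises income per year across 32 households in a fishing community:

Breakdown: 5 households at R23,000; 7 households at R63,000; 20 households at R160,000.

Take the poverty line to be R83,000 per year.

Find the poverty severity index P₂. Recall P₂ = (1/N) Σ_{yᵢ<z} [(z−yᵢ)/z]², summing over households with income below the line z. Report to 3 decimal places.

0.094

Poor units: 5×R23,000, 7×R63,000 (q = 12 of N = 32).
Relative gaps: (83000−23000)/83000 = 0.7229 (×5); (83000−63000)/83000 = 0.2410 (×7).
Squared: 0.5226 (×5); 0.0581 (×7).
Sum = 3.019306; P₂ = 3.019306 / 32 = 0.094.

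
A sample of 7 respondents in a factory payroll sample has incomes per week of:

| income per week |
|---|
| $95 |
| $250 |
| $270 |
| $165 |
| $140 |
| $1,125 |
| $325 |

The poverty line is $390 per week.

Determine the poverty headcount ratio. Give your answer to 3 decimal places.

0.857

6 of the 7 respondents have income below $390.
H = 6/7 = 0.857.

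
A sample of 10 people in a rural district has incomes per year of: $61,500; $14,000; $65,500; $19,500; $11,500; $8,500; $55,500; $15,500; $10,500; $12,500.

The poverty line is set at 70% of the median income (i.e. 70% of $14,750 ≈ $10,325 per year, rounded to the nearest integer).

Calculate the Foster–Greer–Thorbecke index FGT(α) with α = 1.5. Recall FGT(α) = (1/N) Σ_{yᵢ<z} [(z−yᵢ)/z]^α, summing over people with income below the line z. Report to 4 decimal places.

Below the line: $8,500 (q = 1 of N = 10).
Relative gaps: (10325−8500)/10325 = 0.1768.
Raised to α = 1.5: 0.07431.
Sum = 0.074312; FGT(1.5) = 0.074312 / 10 = 0.0074.

0.0074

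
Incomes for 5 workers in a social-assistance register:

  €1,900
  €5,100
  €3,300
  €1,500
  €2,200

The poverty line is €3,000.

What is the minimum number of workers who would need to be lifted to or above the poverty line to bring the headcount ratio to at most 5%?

3

3 of the 5 workers are poor, so H = 3/5 = 0.600.
A headcount ratio of at most 5% allows at most ⌊0.05 × 5⌋ = 0 poor workers.
So at least 3 − 0 = 3 must be lifted.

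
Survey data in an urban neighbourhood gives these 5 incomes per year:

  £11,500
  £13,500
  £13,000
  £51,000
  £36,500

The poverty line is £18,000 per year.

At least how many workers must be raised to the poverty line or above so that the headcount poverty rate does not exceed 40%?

1

3 of the 5 workers are poor, so H = 3/5 = 0.600.
A headcount ratio of at most 40% allows at most ⌊0.40 × 5⌋ = 2 poor workers.
So at least 3 − 2 = 1 must be lifted.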